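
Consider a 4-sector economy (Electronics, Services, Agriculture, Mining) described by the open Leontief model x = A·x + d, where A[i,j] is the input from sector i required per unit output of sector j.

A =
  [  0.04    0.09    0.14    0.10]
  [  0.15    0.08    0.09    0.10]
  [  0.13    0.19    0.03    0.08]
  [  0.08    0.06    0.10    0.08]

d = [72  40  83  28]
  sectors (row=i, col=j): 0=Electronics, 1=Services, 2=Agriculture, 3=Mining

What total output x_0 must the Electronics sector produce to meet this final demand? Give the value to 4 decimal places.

105.9006

Form M = I − A:
  [  0.96   -0.09   -0.14   -0.10]
  [ -0.15    0.92   -0.09   -0.10]
  [ -0.13   -0.19    0.97   -0.08]
  [ -0.08   -0.06   -0.10    0.92]
Leontief inverse L = M⁻¹:
  [  1.1048    0.1573    0.1899    0.1537]
  [  0.2141    1.1503    0.1543    0.1617]
  [  0.2009    0.2560    1.0986    0.1452]
  [  0.1319    0.1165    0.1460    1.1267]
Total output x = L · d:
  x_0 = 1.1048·72 + 0.1573·40 + 0.1899·83 + 0.1537·28 = 105.9006
  x_1 = 0.2141·72 + 1.1503·40 + 0.1543·83 + 0.1617·28 = 78.7642
  x_2 = 0.2009·72 + 0.2560·40 + 1.0986·83 + 0.1452·28 = 119.9565
  x_3 = 0.1319·72 + 0.1165·40 + 0.1460·83 + 1.1267·28 = 57.8191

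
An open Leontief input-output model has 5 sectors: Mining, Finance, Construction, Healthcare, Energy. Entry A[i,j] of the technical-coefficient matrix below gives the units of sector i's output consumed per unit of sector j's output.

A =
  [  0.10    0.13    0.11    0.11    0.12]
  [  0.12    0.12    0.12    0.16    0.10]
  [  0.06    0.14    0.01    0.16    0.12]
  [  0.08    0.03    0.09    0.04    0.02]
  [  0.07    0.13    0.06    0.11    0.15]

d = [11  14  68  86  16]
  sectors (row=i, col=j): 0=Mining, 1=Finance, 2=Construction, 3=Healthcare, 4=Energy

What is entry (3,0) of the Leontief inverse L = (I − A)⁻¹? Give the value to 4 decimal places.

Form M = I − A:
  [  0.90   -0.13   -0.11   -0.11   -0.12]
  [ -0.12    0.88   -0.12   -0.16   -0.10]
  [ -0.06   -0.14    0.99   -0.16   -0.12]
  [ -0.08   -0.03   -0.09    0.96   -0.02]
  [ -0.07   -0.13   -0.06   -0.11    0.85]
Leontief inverse L = M⁻¹:
  [  1.1972    0.2510    0.1992    0.2388    0.2323]
  [  0.2233    1.2455    0.2155    0.2938    0.2154]
  [  0.1433    0.2343    1.0908    0.2611    0.2079]
  [  0.1235    0.0868    0.1286    1.0999    0.0717]
  [  0.1588    0.2389    0.1430    0.2254    1.2525]
Total output x = L · d:
  x_0 = 1.1972·11 + 0.2510·14 + 0.1992·68 + 0.2388·86 + 0.2323·16 = 54.4866
  x_1 = 0.2233·11 + 1.2455·14 + 0.2155·68 + 0.2938·86 + 0.2154·16 = 63.2599
  x_2 = 0.1433·11 + 0.2343·14 + 1.0908·68 + 0.2611·86 + 0.2079·16 = 104.8114
  x_3 = 0.1235·11 + 0.0868·14 + 0.1286·68 + 1.0999·86 + 0.0717·16 = 107.0568
  x_4 = 0.1588·11 + 0.2389·14 + 0.1430·68 + 0.2254·86 + 1.2525·16 = 54.2386

L[3,0] = 0.1235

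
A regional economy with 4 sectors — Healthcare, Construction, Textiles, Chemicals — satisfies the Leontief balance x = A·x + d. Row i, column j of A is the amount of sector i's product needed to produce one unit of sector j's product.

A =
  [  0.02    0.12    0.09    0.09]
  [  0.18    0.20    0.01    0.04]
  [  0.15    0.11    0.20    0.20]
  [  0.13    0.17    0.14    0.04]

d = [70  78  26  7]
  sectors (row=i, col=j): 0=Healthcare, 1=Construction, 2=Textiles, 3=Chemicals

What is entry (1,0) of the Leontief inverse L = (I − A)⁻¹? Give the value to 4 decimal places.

Form M = I − A:
  [  0.98   -0.12   -0.09   -0.09]
  [ -0.18    0.80   -0.01   -0.04]
  [ -0.15   -0.11    0.80   -0.20]
  [ -0.13   -0.17   -0.14    0.96]
Leontief inverse L = M⁻¹:
  [  1.1026    0.2169    0.1520    0.1441]
  [  0.2639    1.3178    0.0624    0.0926]
  [  0.3031    0.2984    1.3440    0.3208]
  [  0.2402    0.3063    0.2276    1.1244]
Total output x = L · d:
  x_0 = 1.1026·70 + 0.2169·78 + 0.1520·26 + 0.1441·7 = 99.0614
  x_1 = 0.2639·70 + 1.3178·78 + 0.0624·26 + 0.0926·7 = 123.5346
  x_2 = 0.3031·70 + 0.2984·78 + 1.3440·26 + 0.3208·7 = 81.6836
  x_3 = 0.2402·70 + 0.3063·78 + 0.2276·26 + 1.1244·7 = 54.4943

L[1,0] = 0.2639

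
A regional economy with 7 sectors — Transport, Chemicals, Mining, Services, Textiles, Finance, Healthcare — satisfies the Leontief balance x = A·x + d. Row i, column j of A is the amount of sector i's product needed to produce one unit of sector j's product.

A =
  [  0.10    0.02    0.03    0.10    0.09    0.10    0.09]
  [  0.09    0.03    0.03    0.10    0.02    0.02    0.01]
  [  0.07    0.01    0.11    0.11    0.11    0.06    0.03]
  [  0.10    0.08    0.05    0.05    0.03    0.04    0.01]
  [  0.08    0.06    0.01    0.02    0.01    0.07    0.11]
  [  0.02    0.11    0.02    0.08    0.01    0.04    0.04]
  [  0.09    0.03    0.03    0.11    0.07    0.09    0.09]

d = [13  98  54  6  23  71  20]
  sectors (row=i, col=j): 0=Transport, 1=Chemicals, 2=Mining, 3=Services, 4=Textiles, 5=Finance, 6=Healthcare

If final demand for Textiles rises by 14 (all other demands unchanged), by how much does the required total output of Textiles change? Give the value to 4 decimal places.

14.5715

Form M = I − A:
  [  0.90   -0.02   -0.03   -0.10   -0.09   -0.10   -0.09]
  [ -0.09    0.97   -0.03   -0.10   -0.02   -0.02   -0.01]
  [ -0.07   -0.01    0.89   -0.11   -0.11   -0.06   -0.03]
  [ -0.10   -0.08   -0.05    0.95   -0.03   -0.04   -0.01]
  [ -0.08   -0.06   -0.01   -0.02    0.99   -0.07   -0.11]
  [ -0.02   -0.11   -0.02   -0.08   -0.01    0.96   -0.04]
  [ -0.09   -0.03   -0.03   -0.11   -0.07   -0.09    0.91]
Leontief inverse L = M⁻¹:
  [  1.1712    0.0692    0.0612    0.1703    0.1316    0.1574    0.1433]
  [  0.1340    1.0557    0.0509    0.1406    0.0465    0.0518    0.0360]
  [  0.1378    0.0537    1.1467    0.1746    0.1529    0.1128    0.0774]
  [  0.1502    0.1084    0.0744    1.1010    0.0612    0.0768    0.0414]
  [  0.1293    0.0905    0.0307    0.0748    1.0408    0.1100    0.1463]
  [  0.0631    0.1367    0.0401    0.1233    0.0318    1.0668    0.0612]
  [  0.1592    0.0770    0.0609    0.1783    0.1102    0.1442    1.1391]
Total output x = L · d:
  x_0 = 1.1712·13 + 0.0692·98 + 0.0612·54 + 0.1703·6 + 0.1316·23 + 0.1574·71 + 0.1433·20 = 43.4072
  x_1 = 0.1340·13 + 1.0557·98 + 0.0509·54 + 0.1406·6 + 0.0465·23 + 0.0518·71 + 0.0360·20 = 114.2545
  x_2 = 0.1378·13 + 0.0537·98 + 1.1467·54 + 0.1746·6 + 0.1529·23 + 0.1128·71 + 0.0774·20 = 83.1018
  x_3 = 0.1502·13 + 0.1084·98 + 0.0744·54 + 1.1010·6 + 0.0612·23 + 0.0768·71 + 0.0414·20 = 30.8886
  x_4 = 0.1293·13 + 0.0905·98 + 0.0307·54 + 0.0748·6 + 1.0408·23 + 0.1100·71 + 0.1463·20 = 47.3354
  x_5 = 0.0631·13 + 0.1367·98 + 0.0401·54 + 0.1233·6 + 0.0318·23 + 1.0668·71 + 0.0612·20 = 94.8165
  x_6 = 0.1592·13 + 0.0770·98 + 0.0609·54 + 0.1783·6 + 0.1102·23 + 0.1442·71 + 1.1391·20 = 49.5297
Δx_4 = L[4,4] · Δd_4 = 1.0408 · 14 = 14.5715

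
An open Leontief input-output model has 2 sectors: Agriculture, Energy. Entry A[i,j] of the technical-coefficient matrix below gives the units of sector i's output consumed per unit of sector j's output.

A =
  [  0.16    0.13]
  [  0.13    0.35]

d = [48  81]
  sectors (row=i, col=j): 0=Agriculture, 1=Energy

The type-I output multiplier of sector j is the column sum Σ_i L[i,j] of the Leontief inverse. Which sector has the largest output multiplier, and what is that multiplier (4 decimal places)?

Form M = I − A:
  [  0.84   -0.13]
  [ -0.13    0.65]
Leontief inverse L = M⁻¹:
  [  1.2285    0.2457]
  [  0.2457    1.5876]
Total output x = L · d:
  x_0 = 1.2285·48 + 0.2457·81 = 78.8698
  x_1 = 0.2457·48 + 1.5876·81 = 140.3893
Output multipliers (column sums of L):
  Agriculture: 1.4742
  Energy: 1.8333

Energy (1.8333)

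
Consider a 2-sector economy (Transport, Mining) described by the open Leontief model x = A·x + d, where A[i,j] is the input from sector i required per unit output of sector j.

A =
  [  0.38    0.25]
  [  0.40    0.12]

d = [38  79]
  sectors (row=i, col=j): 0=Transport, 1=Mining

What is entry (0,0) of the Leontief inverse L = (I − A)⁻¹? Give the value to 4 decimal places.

L[0,0] = 1.9749

Form M = I − A:
  [  0.62   -0.25]
  [ -0.40    0.88]
Leontief inverse L = M⁻¹:
  [  1.9749    0.5610]
  [  0.8977    1.3914]
Total output x = L · d:
  x_0 = 1.9749·38 + 0.5610·79 = 119.3671
  x_1 = 0.8977·38 + 1.3914·79 = 144.0305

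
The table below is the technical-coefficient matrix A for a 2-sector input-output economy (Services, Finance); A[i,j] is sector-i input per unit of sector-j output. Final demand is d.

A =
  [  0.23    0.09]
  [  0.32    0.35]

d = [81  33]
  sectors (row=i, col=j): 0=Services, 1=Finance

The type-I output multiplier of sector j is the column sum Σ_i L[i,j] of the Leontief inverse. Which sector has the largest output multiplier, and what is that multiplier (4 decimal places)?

Services (2.0564)

Form M = I − A:
  [  0.77   -0.09]
  [ -0.32    0.65]
Leontief inverse L = M⁻¹:
  [  1.3780    0.1908]
  [  0.6784    1.6324]
Total output x = L · d:
  x_0 = 1.3780·81 + 0.1908·33 = 117.9139
  x_1 = 0.6784·81 + 1.6324·33 = 108.8192
Output multipliers (column sums of L):
  Services: 2.0564
  Finance: 1.8232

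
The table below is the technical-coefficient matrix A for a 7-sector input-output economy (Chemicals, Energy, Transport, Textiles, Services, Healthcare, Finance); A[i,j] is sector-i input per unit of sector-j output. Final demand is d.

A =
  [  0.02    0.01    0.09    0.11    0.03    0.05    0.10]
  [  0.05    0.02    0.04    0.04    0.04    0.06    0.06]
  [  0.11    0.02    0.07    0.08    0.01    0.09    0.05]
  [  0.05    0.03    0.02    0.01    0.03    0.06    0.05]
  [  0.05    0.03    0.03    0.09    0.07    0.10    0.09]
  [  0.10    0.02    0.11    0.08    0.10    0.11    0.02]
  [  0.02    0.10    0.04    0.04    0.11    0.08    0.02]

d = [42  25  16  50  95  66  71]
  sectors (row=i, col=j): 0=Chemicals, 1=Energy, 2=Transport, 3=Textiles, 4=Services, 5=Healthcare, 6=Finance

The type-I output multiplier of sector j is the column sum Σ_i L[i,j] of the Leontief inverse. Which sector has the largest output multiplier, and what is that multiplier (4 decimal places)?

Healthcare (1.9369)

Form M = I − A:
  [  0.98   -0.01   -0.09   -0.11   -0.03   -0.05   -0.10]
  [ -0.05    0.98   -0.04   -0.04   -0.04   -0.06   -0.06]
  [ -0.11   -0.02    0.93   -0.08   -0.01   -0.09   -0.05]
  [ -0.05   -0.03   -0.02    0.99   -0.03   -0.06   -0.05]
  [ -0.05   -0.03   -0.03   -0.09    0.93   -0.10   -0.09]
  [ -0.10   -0.02   -0.11   -0.08   -0.10    0.89   -0.02]
  [ -0.02   -0.10   -0.04   -0.04   -0.11   -0.08    0.98]
Leontief inverse L = M⁻¹:
  [  1.0612    0.0359    0.1278    0.1498    0.0690    0.1048    0.1331]
  [  0.0809    1.0383    0.0724    0.0752    0.0720    0.1029    0.0881]
  [  0.1535    0.0419    1.1175    0.1290    0.0493    0.1467    0.0893]
  [  0.0748    0.0447    0.0478    1.0399    0.0573    0.0952    0.0731]
  [  0.0950    0.0577    0.0757    0.1392    1.1191    0.1637    0.1303]
  [  0.1588    0.0458    0.1687    0.1455    0.1497    1.1859    0.0730]
  [  0.0629    0.1204    0.0798    0.0860    0.1509    0.1377    1.0593]
Total output x = L · d:
  x_0 = 1.0612·42 + 0.0359·25 + 0.1278·16 + 0.1498·50 + 0.0690·95 + 0.1048·66 + 0.1331·71 = 77.9194
  x_1 = 0.0809·42 + 1.0383·25 + 0.0724·16 + 0.0752·50 + 0.0720·95 + 0.1029·66 + 0.0881·71 = 54.1567
  x_2 = 0.1535·42 + 0.0419·25 + 1.1175·16 + 0.1290·50 + 0.0493·95 + 0.1467·66 + 0.0893·71 = 52.5309
  x_3 = 0.0748·42 + 0.0447·25 + 0.0478·16 + 1.0399·50 + 0.0573·95 + 0.0952·66 + 0.0731·71 = 73.9313
  x_4 = 0.0950·42 + 0.0577·25 + 0.0757·16 + 0.1392·50 + 1.1191·95 + 0.1637·66 + 0.1303·71 = 139.9836
  x_5 = 0.1588·42 + 0.0458·25 + 0.1687·16 + 0.1455·50 + 0.1497·95 + 1.1859·66 + 0.0730·71 = 115.4648
  x_6 = 0.0629·42 + 0.1204·25 + 0.0798·16 + 0.0860·50 + 0.1509·95 + 0.1377·66 + 1.0593·71 = 109.8652
Output multipliers (column sums of L):
  Chemicals: 1.6871
  Energy: 1.3847
  Transport: 1.6897
  Textiles: 1.7646
  Services: 1.6673
  Healthcare: 1.9369
  Finance: 1.6462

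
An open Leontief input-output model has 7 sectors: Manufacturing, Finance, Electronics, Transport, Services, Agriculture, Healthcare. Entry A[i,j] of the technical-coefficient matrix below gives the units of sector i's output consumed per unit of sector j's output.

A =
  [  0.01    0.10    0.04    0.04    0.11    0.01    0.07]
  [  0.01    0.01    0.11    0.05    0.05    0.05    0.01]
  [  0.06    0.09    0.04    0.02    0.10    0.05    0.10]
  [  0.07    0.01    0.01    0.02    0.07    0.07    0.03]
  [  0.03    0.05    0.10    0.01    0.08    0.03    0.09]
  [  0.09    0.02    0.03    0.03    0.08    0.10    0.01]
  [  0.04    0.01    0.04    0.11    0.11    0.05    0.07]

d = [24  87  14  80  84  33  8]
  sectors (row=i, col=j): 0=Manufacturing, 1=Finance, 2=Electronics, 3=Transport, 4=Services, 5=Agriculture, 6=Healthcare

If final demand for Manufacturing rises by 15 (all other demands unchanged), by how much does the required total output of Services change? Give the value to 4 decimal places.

Form M = I − A:
  [  0.99   -0.10   -0.04   -0.04   -0.11   -0.01   -0.07]
  [ -0.01    0.99   -0.11   -0.05   -0.05   -0.05   -0.01]
  [ -0.06   -0.09    0.96   -0.02   -0.10   -0.05   -0.10]
  [ -0.07   -0.01   -0.01    0.98   -0.07   -0.07   -0.03]
  [ -0.03   -0.05   -0.10   -0.01    0.92   -0.03   -0.09]
  [ -0.09   -0.02   -0.03   -0.03   -0.08    0.90   -0.01]
  [ -0.04   -0.01   -0.04   -0.11   -0.11   -0.05    0.93]
Leontief inverse L = M⁻¹:
  [  1.0334    0.1222    0.0800    0.0647    0.1598    0.0390    0.1057]
  [  0.0343    1.0329    0.1340    0.0645    0.0910    0.0755    0.0398]
  [  0.0892    0.1196    1.0853    0.0522    0.1637    0.0854    0.1431]
  [  0.0896    0.0306    0.0347    1.0365    0.1097    0.0920    0.0558]
  [  0.0571    0.0786    0.1376    0.0374    1.1369    0.0608    0.1318]
  [  0.1159    0.0476    0.0614    0.0490    0.1301    1.1289    0.0421]
  [  0.0722    0.0370    0.0752    0.1354    0.1693    0.0849    1.1109]
Total output x = L · d:
  x_0 = 1.0334·24 + 0.1222·87 + 0.0800·14 + 0.0647·80 + 0.1598·84 + 0.0390·33 + 0.1057·8 = 57.2942
  x_1 = 0.0343·24 + 1.0329·87 + 0.1340·14 + 0.0645·80 + 0.0910·84 + 0.0755·33 + 0.0398·8 = 108.1837
  x_2 = 0.0892·24 + 0.1196·87 + 1.0853·14 + 0.0522·80 + 0.1637·84 + 0.0854·33 + 0.1431·8 = 49.6330
  x_3 = 0.0896·24 + 0.0306·87 + 0.0347·14 + 1.0365·80 + 0.1097·84 + 0.0920·33 + 0.0558·8 = 100.9235
  x_4 = 0.0571·24 + 0.0786·87 + 0.1376·14 + 0.0374·80 + 1.1369·84 + 0.0608·33 + 0.1318·8 = 111.6899
  x_5 = 0.1159·24 + 0.0476·87 + 0.0614·14 + 0.0490·80 + 0.1301·84 + 1.1289·33 + 0.0421·8 = 60.2217
  x_6 = 0.0722·24 + 0.0370·87 + 0.0752·14 + 0.1354·80 + 0.1693·84 + 0.0849·33 + 1.1109·8 = 42.7500
Δx_4 = L[4,0] · Δd_0 = 0.0571 · 15 = 0.8562

0.8562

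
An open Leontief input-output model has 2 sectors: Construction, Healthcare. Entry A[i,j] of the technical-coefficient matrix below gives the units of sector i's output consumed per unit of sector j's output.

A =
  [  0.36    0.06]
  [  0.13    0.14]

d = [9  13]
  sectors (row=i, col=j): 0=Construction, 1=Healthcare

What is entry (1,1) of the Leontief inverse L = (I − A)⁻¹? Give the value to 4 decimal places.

Form M = I − A:
  [  0.64   -0.06]
  [ -0.13    0.86]
Leontief inverse L = M⁻¹:
  [  1.5850    0.1106]
  [  0.2396    1.1795]
Total output x = L · d:
  x_0 = 1.5850·9 + 0.1106·13 = 15.7022
  x_1 = 0.2396·9 + 1.1795·13 = 17.4899

L[1,1] = 1.1795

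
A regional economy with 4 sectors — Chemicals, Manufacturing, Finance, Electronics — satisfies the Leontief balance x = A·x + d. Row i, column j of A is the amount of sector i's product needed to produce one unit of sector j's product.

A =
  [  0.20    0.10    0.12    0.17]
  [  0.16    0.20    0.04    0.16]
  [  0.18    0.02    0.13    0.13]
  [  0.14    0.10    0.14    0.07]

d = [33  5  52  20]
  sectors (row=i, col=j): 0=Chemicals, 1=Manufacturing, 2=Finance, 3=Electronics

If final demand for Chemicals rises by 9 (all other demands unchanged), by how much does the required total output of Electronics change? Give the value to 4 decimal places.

Form M = I − A:
  [  0.80   -0.10   -0.12   -0.17]
  [ -0.16    0.80   -0.04   -0.16]
  [ -0.18   -0.02    0.87   -0.13]
  [ -0.14   -0.10   -0.14    0.93]
Leontief inverse L = M⁻¹:
  [  1.4113    0.2245    0.2585    0.3327]
  [  0.3602    1.3390    0.1626    0.3189]
  [  0.3456    0.1062    1.2430    0.2552]
  [  0.3032    0.1937    0.2435    1.1981]
Total output x = L · d:
  x_0 = 1.4113·33 + 0.2245·5 + 0.2585·52 + 0.3327·20 = 67.7928
  x_1 = 0.3602·33 + 1.3390·5 + 0.1626·52 + 0.3189·20 = 33.4122
  x_2 = 0.3456·33 + 0.1062·5 + 1.2430·52 + 0.2552·20 = 81.6768
  x_3 = 0.3032·33 + 0.1937·5 + 0.2435·52 + 1.1981·20 = 47.5989
Δx_3 = L[3,0] · Δd_0 = 0.3032 · 9 = 2.7288

2.7288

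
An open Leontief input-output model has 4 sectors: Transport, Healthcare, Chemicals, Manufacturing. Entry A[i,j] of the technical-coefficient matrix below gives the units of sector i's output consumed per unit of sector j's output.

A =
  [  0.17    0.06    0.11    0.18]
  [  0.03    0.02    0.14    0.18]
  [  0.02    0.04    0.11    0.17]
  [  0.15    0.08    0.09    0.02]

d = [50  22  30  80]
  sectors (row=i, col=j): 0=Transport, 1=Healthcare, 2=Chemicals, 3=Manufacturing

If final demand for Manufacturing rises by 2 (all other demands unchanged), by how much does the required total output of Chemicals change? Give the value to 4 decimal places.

0.4572

Form M = I − A:
  [  0.83   -0.06   -0.11   -0.18]
  [ -0.03    0.98   -0.14   -0.18]
  [ -0.02   -0.04    0.89   -0.17]
  [ -0.15   -0.08   -0.09    0.98]
Leontief inverse L = M⁻¹:
  [  1.2656    0.1092    0.2027    0.2877]
  [  0.0871    1.0539    0.2013    0.2445]
  [  0.0720    0.0707    1.1667    0.2286]
  [  0.2074    0.1092    0.1546    1.1054]
Total output x = L · d:
  x_0 = 1.2656·50 + 0.1092·22 + 0.2027·30 + 0.2877·80 = 94.7825
  x_1 = 0.0871·50 + 1.0539·22 + 0.2013·30 + 0.2445·80 = 53.1406
  x_2 = 0.0720·50 + 0.0707·22 + 1.1667·30 + 0.2286·80 = 58.4438
  x_3 = 0.2074·50 + 0.1092·22 + 0.1546·30 + 1.1054·80 = 105.8455
Δx_2 = L[2,3] · Δd_3 = 0.2286 · 2 = 0.4572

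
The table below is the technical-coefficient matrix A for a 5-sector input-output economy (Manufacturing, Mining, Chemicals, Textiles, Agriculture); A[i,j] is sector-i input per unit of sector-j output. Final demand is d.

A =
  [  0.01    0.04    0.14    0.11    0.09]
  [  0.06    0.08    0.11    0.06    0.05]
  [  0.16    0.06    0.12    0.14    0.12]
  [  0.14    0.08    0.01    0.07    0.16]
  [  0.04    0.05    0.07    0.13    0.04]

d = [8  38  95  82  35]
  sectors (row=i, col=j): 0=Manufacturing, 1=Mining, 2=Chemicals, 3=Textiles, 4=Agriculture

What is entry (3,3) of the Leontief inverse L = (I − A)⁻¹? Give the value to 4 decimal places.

L[3,3] = 1.1492

Form M = I − A:
  [  0.99   -0.04   -0.14   -0.11   -0.09]
  [ -0.06    0.92   -0.11   -0.06   -0.05]
  [ -0.16   -0.06    0.88   -0.14   -0.12]
  [ -0.14   -0.08   -0.01    0.93   -0.16]
  [ -0.04   -0.05   -0.07   -0.13    0.96]
Leontief inverse L = M⁻¹:
  [  1.0799    0.0847    0.1973    0.1854    0.1612]
  [  0.1177    1.1202    0.1691    0.1273    0.1117]
  [  0.2478    0.1237    1.2118    0.2509    0.2230]
  [  0.1917    0.1256    0.0772    1.1492    0.2257]
  [  0.0952    0.0879    0.1158    0.1883    1.1010]
Total output x = L · d:
  x_0 = 1.0799·8 + 0.0847·38 + 0.1973·95 + 0.1854·82 + 0.1612·35 = 51.4505
  x_1 = 0.1177·8 + 1.1202·38 + 0.1691·95 + 0.1273·82 + 0.1117·35 = 73.9222
  x_2 = 0.2478·8 + 0.1237·38 + 1.2118·95 + 0.2509·82 + 0.2230·35 = 150.1884
  x_3 = 0.1917·8 + 0.1256·38 + 0.0772·95 + 1.1492·82 + 0.2257·35 = 115.7761
  x_4 = 0.0952·8 + 0.0879·38 + 0.1158·95 + 0.1883·82 + 1.1010·35 = 69.0815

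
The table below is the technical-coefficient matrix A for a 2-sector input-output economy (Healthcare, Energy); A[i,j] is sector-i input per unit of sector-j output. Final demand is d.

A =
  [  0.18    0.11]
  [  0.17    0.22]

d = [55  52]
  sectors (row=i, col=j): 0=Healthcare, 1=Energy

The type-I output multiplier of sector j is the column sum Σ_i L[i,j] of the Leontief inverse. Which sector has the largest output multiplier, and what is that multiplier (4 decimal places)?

Form M = I − A:
  [  0.82   -0.11]
  [ -0.17    0.78]
Leontief inverse L = M⁻¹:
  [  1.2562    0.1772]
  [  0.2738    1.3207]
Total output x = L · d:
  x_0 = 1.2562·55 + 0.1772·52 = 78.3057
  x_1 = 0.2738·55 + 1.3207·52 = 83.7333
Output multipliers (column sums of L):
  Healthcare: 1.5300
  Energy: 1.4978

Healthcare (1.5300)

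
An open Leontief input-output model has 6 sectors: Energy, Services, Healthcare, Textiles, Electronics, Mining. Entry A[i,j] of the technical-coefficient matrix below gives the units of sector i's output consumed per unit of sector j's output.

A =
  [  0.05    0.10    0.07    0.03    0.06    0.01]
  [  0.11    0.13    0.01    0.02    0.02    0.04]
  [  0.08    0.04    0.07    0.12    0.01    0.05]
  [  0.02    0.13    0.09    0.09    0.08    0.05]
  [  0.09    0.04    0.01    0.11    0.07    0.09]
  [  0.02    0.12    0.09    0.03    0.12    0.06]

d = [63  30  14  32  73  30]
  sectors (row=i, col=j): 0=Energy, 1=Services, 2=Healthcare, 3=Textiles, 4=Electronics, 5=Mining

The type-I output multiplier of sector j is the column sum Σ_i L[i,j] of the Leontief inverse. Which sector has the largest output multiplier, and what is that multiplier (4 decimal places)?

Services (1.9273)

Form M = I − A:
  [  0.95   -0.10   -0.07   -0.03   -0.06   -0.01]
  [ -0.11    0.87   -0.01   -0.02   -0.02   -0.04]
  [ -0.08   -0.04    0.93   -0.12   -0.01   -0.05]
  [ -0.02   -0.13   -0.09    0.91   -0.08   -0.05]
  [ -0.09   -0.04   -0.01   -0.11    0.93   -0.09]
  [ -0.02   -0.12   -0.09   -0.03   -0.12    0.94]
Leontief inverse L = M⁻¹:
  [  1.0876    0.1473    0.0937    0.0628    0.0842    0.0342]
  [  0.1467    1.1848    0.0343    0.0431    0.0468    0.0606]
  [  0.1143    0.1008    1.1084    0.1602    0.0452    0.0773]
  [  0.0714    0.2021    0.1277    1.1399    0.1198    0.0883]
  [  0.1281    0.1080    0.0495    0.1520    1.1154    0.1235]
  [  0.0714    0.1843    0.1229    0.0780    0.1583    1.0983]
Total output x = L · d:
  x_0 = 1.0876·63 + 0.1473·30 + 0.0937·14 + 0.0628·32 + 0.0842·73 + 0.0342·30 = 83.4273
  x_1 = 0.1467·63 + 1.1848·30 + 0.0343·14 + 0.0431·32 + 0.0468·73 + 0.0606·30 = 51.8806
  x_2 = 0.1143·63 + 0.1008·30 + 1.1084·14 + 0.1602·32 + 0.0452·73 + 0.0773·30 = 36.4865
  x_3 = 0.0714·63 + 0.2021·30 + 0.1277·14 + 1.1399·32 + 0.1198·73 + 0.0883·30 = 60.2134
  x_4 = 0.1281·63 + 0.1080·30 + 0.0495·14 + 0.1520·32 + 1.1154·73 + 0.1235·30 = 101.9994
  x_5 = 0.0714·63 + 0.1843·30 + 0.1229·14 + 0.0780·32 + 0.1583·73 + 1.0983·30 = 58.7493
Output multipliers (column sums of L):
  Energy: 1.6195
  Services: 1.9273
  Healthcare: 1.5365
  Textiles: 1.6359
  Electronics: 1.5697
  Mining: 1.4821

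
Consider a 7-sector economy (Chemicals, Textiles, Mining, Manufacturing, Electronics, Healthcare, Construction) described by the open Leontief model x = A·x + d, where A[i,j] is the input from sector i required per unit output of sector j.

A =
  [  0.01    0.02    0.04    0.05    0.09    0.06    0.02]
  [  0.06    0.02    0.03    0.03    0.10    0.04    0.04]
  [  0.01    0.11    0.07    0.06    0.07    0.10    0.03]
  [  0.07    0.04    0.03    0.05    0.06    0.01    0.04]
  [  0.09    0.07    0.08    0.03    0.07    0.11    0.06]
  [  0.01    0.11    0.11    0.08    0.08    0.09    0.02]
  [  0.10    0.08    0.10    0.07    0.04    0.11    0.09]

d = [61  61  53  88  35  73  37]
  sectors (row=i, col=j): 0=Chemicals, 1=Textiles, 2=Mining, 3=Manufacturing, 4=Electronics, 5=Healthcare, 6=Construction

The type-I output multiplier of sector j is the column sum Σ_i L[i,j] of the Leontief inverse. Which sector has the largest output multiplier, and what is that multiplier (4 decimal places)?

Healthcare (1.9113)

Form M = I − A:
  [  0.99   -0.02   -0.04   -0.05   -0.09   -0.06   -0.02]
  [ -0.06    0.98   -0.03   -0.03   -0.10   -0.04   -0.04]
  [ -0.01   -0.11    0.93   -0.06   -0.07   -0.10   -0.03]
  [ -0.07   -0.04   -0.03    0.95   -0.06   -0.01   -0.04]
  [ -0.09   -0.07   -0.08   -0.03    0.93   -0.11   -0.06]
  [ -0.01   -0.11   -0.11   -0.08   -0.08    0.91   -0.02]
  [ -0.10   -0.08   -0.10   -0.07   -0.04   -0.11    0.91]
Leontief inverse L = M⁻¹:
  [  1.0366    0.0566    0.0762    0.0767    0.1275    0.1005    0.0418]
  [  0.0892    1.0573    0.0691    0.0589    0.1414    0.0855    0.0645]
  [  0.0479    0.1630    1.1223    0.1005    0.1293    0.1578    0.0616]
  [  0.0965    0.0702    0.0618    1.0755    0.0977    0.0474    0.0620]
  [  0.1297    0.1309    0.1417    0.0780    1.1372    0.1798    0.0956]
  [  0.0511    0.1691    0.1664    0.1243    0.1452    1.1535    0.0544]
  [  0.1463    0.1487    0.1689    0.1258    0.1157    0.1869    1.1315]
Total output x = L · d:
  x_0 = 1.0366·61 + 0.0566·61 + 0.0762·53 + 0.0767·88 + 0.1275·35 + 0.1005·73 + 0.0418·37 = 90.8260
  x_1 = 0.0892·61 + 1.0573·61 + 0.0691·53 + 0.0589·88 + 0.1414·35 + 0.0855·73 + 0.0645·37 = 92.3561
  x_2 = 0.0479·61 + 0.1630·61 + 1.1223·53 + 0.1005·88 + 0.1293·35 + 0.1578·73 + 0.0616·37 = 99.5166
  x_3 = 0.0965·61 + 0.0702·61 + 0.0618·53 + 1.0755·88 + 0.0977·35 + 0.0474·73 + 0.0620·37 = 117.2524
  x_4 = 0.1297·61 + 0.1309·61 + 0.1417·53 + 0.0780·88 + 1.1372·35 + 0.1798·73 + 0.0956·37 = 86.7382
  x_5 = 0.0511·61 + 0.1691·61 + 0.1664·53 + 0.1243·88 + 0.1452·35 + 1.1535·73 + 0.0544·37 = 124.4890
  x_6 = 0.1463·61 + 0.1487·61 + 0.1689·53 + 0.1258·88 + 0.1157·35 + 0.1869·73 + 1.1315·37 = 97.5755
Output multipliers (column sums of L):
  Chemicals: 1.5973
  Textiles: 1.7959
  Mining: 1.8063
  Manufacturing: 1.6396
  Electronics: 1.8941
  Healthcare: 1.9113
  Construction: 1.5115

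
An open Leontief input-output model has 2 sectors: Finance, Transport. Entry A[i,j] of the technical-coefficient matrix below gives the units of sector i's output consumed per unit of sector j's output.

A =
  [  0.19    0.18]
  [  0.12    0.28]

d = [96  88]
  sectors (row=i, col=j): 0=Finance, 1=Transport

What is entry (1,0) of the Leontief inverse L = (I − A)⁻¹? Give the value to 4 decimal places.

Form M = I − A:
  [  0.81   -0.18]
  [ -0.12    0.72]
Leontief inverse L = M⁻¹:
  [  1.2821    0.3205]
  [  0.2137    1.4423]
Total output x = L · d:
  x_0 = 1.2821·96 + 0.3205·88 = 151.2821
  x_1 = 0.2137·96 + 1.4423·88 = 147.4359

L[1,0] = 0.2137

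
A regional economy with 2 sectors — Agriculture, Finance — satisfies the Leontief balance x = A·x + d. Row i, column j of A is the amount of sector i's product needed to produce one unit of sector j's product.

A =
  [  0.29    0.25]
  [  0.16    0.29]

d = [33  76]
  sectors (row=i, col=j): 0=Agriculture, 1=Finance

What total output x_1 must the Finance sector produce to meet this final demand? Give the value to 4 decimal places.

Form M = I − A:
  [  0.71   -0.25]
  [ -0.16    0.71]
Leontief inverse L = M⁻¹:
  [  1.5298    0.5387]
  [  0.3448    1.5298]
Total output x = L · d:
  x_0 = 1.5298·33 + 0.5387·76 = 91.4243
  x_1 = 0.3448·33 + 1.5298·76 = 127.6449

127.6449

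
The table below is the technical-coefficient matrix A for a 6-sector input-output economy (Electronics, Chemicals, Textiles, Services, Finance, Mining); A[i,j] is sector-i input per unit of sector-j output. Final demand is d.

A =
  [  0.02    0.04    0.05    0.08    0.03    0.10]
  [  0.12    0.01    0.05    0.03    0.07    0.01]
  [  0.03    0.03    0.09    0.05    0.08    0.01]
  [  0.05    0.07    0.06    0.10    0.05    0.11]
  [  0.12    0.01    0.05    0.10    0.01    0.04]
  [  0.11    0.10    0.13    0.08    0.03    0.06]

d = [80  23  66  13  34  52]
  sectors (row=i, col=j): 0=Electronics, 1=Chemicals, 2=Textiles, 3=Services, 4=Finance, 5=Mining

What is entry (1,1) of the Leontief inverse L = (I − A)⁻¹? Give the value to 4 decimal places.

Form M = I − A:
  [  0.98   -0.04   -0.05   -0.08   -0.03   -0.10]
  [ -0.12    0.99   -0.05   -0.03   -0.07   -0.01]
  [ -0.03   -0.03    0.91   -0.05   -0.08   -0.01]
  [ -0.05   -0.07   -0.06    0.90   -0.05   -0.11]
  [ -0.12   -0.01   -0.05   -0.10    0.99   -0.04]
  [ -0.11   -0.10   -0.13   -0.08   -0.03    0.94]
Leontief inverse L = M⁻¹:
  [  1.0589    0.0677    0.0914    0.1191    0.0542    0.1306]
  [  0.1467    1.0278    0.0792    0.0649    0.0880    0.0387]
  [  0.0603    0.0466    1.1205    0.0833    0.1009    0.0329]
  [  0.1023    0.1052    0.1136    1.1527    0.0825    0.1516]
  [  0.1497    0.0370    0.0875    0.1412    1.0338    0.0778]
  [  0.1613    0.1338    0.1865    0.1350    0.0697    1.1032]
Total output x = L · d:
  x_0 = 1.0589·80 + 0.0677·23 + 0.0914·66 + 0.1191·13 + 0.0542·34 + 0.1306·52 = 102.4807
  x_1 = 0.1467·80 + 1.0278·23 + 0.0792·66 + 0.0649·13 + 0.0880·34 + 0.0387·52 = 46.4511
  x_2 = 0.0603·80 + 0.0466·23 + 1.1205·66 + 0.0833·13 + 0.1009·34 + 0.0329·52 = 86.0715
  x_3 = 0.1023·80 + 0.1052·23 + 0.1136·66 + 1.1527·13 + 0.0825·34 + 0.1516·52 = 43.7754
  x_4 = 0.1497·80 + 0.0370·23 + 0.0875·66 + 0.1412·13 + 1.0338·34 + 0.0778·52 = 59.6310
  x_5 = 0.1613·80 + 0.1338·23 + 0.1865·66 + 0.1350·13 + 0.0697·34 + 1.1032·52 = 89.7854

L[1,1] = 1.0278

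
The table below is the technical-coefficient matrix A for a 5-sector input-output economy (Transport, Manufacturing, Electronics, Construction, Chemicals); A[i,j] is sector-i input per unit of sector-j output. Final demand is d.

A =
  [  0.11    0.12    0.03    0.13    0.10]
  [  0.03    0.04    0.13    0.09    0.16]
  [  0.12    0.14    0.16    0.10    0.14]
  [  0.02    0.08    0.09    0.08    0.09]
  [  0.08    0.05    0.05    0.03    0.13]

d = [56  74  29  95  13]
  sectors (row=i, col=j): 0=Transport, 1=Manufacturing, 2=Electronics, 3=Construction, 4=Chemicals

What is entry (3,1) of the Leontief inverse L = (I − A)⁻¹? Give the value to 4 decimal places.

Form M = I − A:
  [  0.89   -0.12   -0.03   -0.13   -0.10]
  [ -0.03    0.96   -0.13   -0.09   -0.16]
  [ -0.12   -0.14    0.84   -0.10   -0.14]
  [ -0.02   -0.08   -0.09    0.92   -0.09]
  [ -0.08   -0.05   -0.05   -0.03    0.87]
Leontief inverse L = M⁻¹:
  [  1.1672    0.1887    0.1048    0.2015    0.2066]
  [  0.0925    1.1099    0.2072    0.1528    0.2639]
  [  0.2113    0.2446    1.2751    0.2020    0.2953]
  [  0.0665    0.1343    0.1548    1.1320    0.1744]
  [  0.1271    0.0998    0.1002    0.0780    1.2066]
Total output x = L · d:
  x_0 = 1.1672·56 + 0.1887·74 + 0.1048·29 + 0.2015·95 + 0.2066·13 = 104.1964
  x_1 = 0.0925·56 + 1.1099·74 + 0.2072·29 + 0.1528·95 + 0.2639·13 = 111.2647
  x_2 = 0.2113·56 + 0.2446·74 + 1.2751·29 + 0.2020·95 + 0.2953·13 = 89.9365
  x_3 = 0.0665·56 + 0.1343·74 + 0.1548·29 + 1.1320·95 + 0.1744·13 = 127.9612
  x_4 = 0.1271·56 + 0.0998·74 + 0.1002·29 + 0.0780·95 + 1.2066·13 = 40.4995

L[3,1] = 0.1343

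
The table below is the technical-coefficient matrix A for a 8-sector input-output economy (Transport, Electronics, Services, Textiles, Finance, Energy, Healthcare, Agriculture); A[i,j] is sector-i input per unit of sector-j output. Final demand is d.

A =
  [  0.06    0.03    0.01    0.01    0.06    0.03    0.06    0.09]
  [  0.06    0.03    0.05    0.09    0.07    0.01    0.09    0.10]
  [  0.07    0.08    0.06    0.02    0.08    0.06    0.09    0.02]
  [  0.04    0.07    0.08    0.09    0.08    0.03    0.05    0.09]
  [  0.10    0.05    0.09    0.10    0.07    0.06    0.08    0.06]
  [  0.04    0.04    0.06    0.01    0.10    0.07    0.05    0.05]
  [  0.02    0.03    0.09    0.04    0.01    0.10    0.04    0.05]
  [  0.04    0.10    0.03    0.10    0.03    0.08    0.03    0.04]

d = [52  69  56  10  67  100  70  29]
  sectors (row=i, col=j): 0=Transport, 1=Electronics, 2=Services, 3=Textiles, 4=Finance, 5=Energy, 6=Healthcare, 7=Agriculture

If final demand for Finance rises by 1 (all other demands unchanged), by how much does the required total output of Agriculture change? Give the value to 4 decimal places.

Form M = I − A:
  [  0.94   -0.03   -0.01   -0.01   -0.06   -0.03   -0.06   -0.09]
  [ -0.06    0.97   -0.05   -0.09   -0.07   -0.01   -0.09   -0.10]
  [ -0.07   -0.08    0.94   -0.02   -0.08   -0.06   -0.09   -0.02]
  [ -0.04   -0.07   -0.08    0.91   -0.08   -0.03   -0.05   -0.09]
  [ -0.10   -0.05   -0.09   -0.10    0.93   -0.06   -0.08   -0.06]
  [ -0.04   -0.04   -0.06   -0.01   -0.10    0.93   -0.05   -0.05]
  [ -0.02   -0.03   -0.09   -0.04   -0.01   -0.10    0.96   -0.05]
  [ -0.04   -0.10   -0.03   -0.10   -0.03   -0.08   -0.03    0.96]
Leontief inverse L = M⁻¹:
  [  1.0943    0.0654    0.0463    0.0494    0.0963    0.0684    0.0971    0.1296]
  [  0.1091    1.0836    0.1063    0.1488    0.1241    0.0640    0.1447    0.1579]
  [  0.1192    0.1243    1.1139    0.0688    0.1347    0.1102    0.1464    0.0756]
  [  0.0954    0.1279    0.1407    1.1540    0.1424    0.0851    0.1123    0.1526]
  [  0.1611    0.1117    0.1571    0.1639    1.1407    0.1227    0.1494    0.1309]
  [  0.0854    0.0824    0.1083    0.0552    0.1500    1.1164    0.0998    0.0967]
  [  0.0563    0.0695    0.1317    0.0756    0.0564    0.1413    1.0828    0.0896]
  [  0.0845    0.1453    0.0805    0.1520    0.0859    0.1231    0.0822    1.0967]
Total output x = L · d:
  x_0 = 1.0943·52 + 0.0654·69 + 0.0463·56 + 0.0494·10 + 0.0963·67 + 0.0684·100 + 0.0971·70 + 0.1296·29 = 88.3513
  x_1 = 0.1091·52 + 1.0836·69 + 0.1063·56 + 0.1488·10 + 0.1241·67 + 0.0640·100 + 0.1447·70 + 0.1579·29 = 117.3047
  x_2 = 0.1192·52 + 0.1243·69 + 1.1139·56 + 0.0688·10 + 0.1347·67 + 0.1102·100 + 0.1464·70 + 0.0756·29 = 110.3274
  x_3 = 0.0954·52 + 0.1279·69 + 0.1407·56 + 1.1540·10 + 0.1424·67 + 0.0851·100 + 0.1123·70 + 0.1526·29 = 63.5514
  x_4 = 0.1611·52 + 0.1117·69 + 0.1571·56 + 0.1639·10 + 1.1407·67 + 0.1227·100 + 0.1494·70 + 0.1309·29 = 129.4795
  x_5 = 0.0854·52 + 0.0824·69 + 0.1083·56 + 0.0552·10 + 0.1500·67 + 1.1164·100 + 0.0998·70 + 0.0967·29 = 148.2167
  x_6 = 0.0563·52 + 0.0695·69 + 0.1317·56 + 0.0756·10 + 0.0564·67 + 0.1413·100 + 1.0828·70 + 0.0896·29 = 112.1647
  x_7 = 0.0845·52 + 0.1453·69 + 0.0805·56 + 0.1520·10 + 0.0859·67 + 0.1231·100 + 0.0822·70 + 1.0967·29 = 76.0793
Δx_7 = L[7,4] · Δd_4 = 0.0859 · 1 = 0.0859

0.0859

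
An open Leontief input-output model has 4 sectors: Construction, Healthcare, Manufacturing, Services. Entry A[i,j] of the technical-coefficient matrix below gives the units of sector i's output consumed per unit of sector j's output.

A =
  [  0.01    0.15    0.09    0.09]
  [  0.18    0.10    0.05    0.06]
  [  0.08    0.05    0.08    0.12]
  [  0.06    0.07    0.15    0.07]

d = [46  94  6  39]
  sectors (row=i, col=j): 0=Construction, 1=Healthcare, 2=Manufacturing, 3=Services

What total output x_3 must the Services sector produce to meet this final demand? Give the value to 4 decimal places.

Form M = I − A:
  [  0.99   -0.15   -0.09   -0.09]
  [ -0.18    0.90   -0.05   -0.06]
  [ -0.08   -0.05    0.92   -0.12]
  [ -0.06   -0.07   -0.15    0.93]
Leontief inverse L = M⁻¹:
  [  1.0647    0.1954    0.1365    0.1333]
  [  0.2265    1.1632    0.1034    0.1103]
  [  0.1186    0.0953    1.1304    0.1635]
  [  0.1049    0.1155    0.1989    1.1185]
Total output x = L · d:
  x_0 = 1.0647·46 + 0.1954·94 + 0.1365·6 + 0.1333·39 = 73.3620
  x_1 = 0.2265·46 + 1.1632·94 + 0.1034·6 + 0.1103·39 = 124.6817
  x_2 = 0.1186·46 + 0.0953·94 + 1.1304·6 + 0.1635·39 = 27.5685
  x_3 = 0.1049·46 + 0.1155·94 + 0.1989·6 + 1.1185·39 = 60.4997

60.4997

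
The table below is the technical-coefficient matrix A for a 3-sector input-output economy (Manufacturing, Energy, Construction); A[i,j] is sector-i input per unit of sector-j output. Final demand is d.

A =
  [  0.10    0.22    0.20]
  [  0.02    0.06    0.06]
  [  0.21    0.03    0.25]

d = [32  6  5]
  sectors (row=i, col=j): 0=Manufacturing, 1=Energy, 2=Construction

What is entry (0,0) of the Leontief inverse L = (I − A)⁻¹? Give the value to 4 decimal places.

Form M = I − A:
  [  0.90   -0.22   -0.20]
  [ -0.02    0.94   -0.06]
  [ -0.21   -0.03    0.75]
Leontief inverse L = M⁻¹:
  [  1.1975    0.2912    0.3426]
  [  0.0470    1.0780    0.0988]
  [  0.3372    0.1247    1.4332]
Total output x = L · d:
  x_0 = 1.1975·32 + 0.2912·6 + 0.3426·5 = 41.7814
  x_1 = 0.0470·32 + 1.0780·6 + 0.0988·5 = 8.4658
  x_2 = 0.3372·32 + 0.1247·6 + 1.4332·5 = 18.7041

L[0,0] = 1.1975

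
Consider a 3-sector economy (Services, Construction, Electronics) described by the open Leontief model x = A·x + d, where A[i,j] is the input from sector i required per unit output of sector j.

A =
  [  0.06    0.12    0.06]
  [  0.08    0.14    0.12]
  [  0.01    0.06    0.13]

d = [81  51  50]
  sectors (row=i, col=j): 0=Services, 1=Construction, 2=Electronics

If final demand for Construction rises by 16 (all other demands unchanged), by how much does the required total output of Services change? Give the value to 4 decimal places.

2.5144

Form M = I − A:
  [  0.94   -0.12   -0.06]
  [ -0.08    0.86   -0.12]
  [ -0.01   -0.06    0.87]
Leontief inverse L = M⁻¹:
  [  1.0782    0.1572    0.0960]
  [  0.1030    1.1891    0.1711]
  [  0.0195    0.0838    1.1623]
Total output x = L · d:
  x_0 = 1.0782·81 + 0.1572·51 + 0.0960·50 = 100.1528
  x_1 = 0.1030·81 + 1.1891·51 + 0.1711·50 = 77.5450
  x_2 = 0.0195·81 + 0.0838·51 + 1.1623·50 = 63.9704
Δx_0 = L[0,1] · Δd_1 = 0.1572 · 16 = 2.5144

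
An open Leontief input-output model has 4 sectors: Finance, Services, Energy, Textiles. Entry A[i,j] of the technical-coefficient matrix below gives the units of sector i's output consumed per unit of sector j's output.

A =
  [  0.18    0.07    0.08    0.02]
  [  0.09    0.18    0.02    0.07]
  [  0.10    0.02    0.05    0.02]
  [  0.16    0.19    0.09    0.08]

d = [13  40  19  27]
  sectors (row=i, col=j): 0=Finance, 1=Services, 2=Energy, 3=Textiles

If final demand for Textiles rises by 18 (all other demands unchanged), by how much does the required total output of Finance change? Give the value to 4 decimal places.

Form M = I − A:
  [  0.82   -0.07   -0.08   -0.02]
  [ -0.09    0.82   -0.02   -0.07]
  [ -0.10   -0.02    0.95   -0.02]
  [ -0.16   -0.19   -0.09    0.92]
Leontief inverse L = M⁻¹:
  [  1.2537    0.1187    0.1117    0.0387]
  [  0.1637    1.2580    0.0498    0.1004]
  [  0.1410    0.0450    1.0683    0.0297]
  [  0.2656    0.2848    0.1342    1.1173]
Total output x = L · d:
  x_0 = 1.2537·13 + 0.1187·40 + 0.1117·19 + 0.0387·27 = 24.2158
  x_1 = 0.1637·13 + 1.2580·40 + 0.0498·19 + 0.1004·27 = 56.1019
  x_2 = 0.1410·13 + 0.0450·40 + 1.0683·19 + 0.0297·27 = 24.7315
  x_3 = 0.2656·13 + 0.2848·40 + 0.1342·19 + 1.1173·27 = 47.5649
Δx_0 = L[0,3] · Δd_3 = 0.0387 · 18 = 0.6969

0.6969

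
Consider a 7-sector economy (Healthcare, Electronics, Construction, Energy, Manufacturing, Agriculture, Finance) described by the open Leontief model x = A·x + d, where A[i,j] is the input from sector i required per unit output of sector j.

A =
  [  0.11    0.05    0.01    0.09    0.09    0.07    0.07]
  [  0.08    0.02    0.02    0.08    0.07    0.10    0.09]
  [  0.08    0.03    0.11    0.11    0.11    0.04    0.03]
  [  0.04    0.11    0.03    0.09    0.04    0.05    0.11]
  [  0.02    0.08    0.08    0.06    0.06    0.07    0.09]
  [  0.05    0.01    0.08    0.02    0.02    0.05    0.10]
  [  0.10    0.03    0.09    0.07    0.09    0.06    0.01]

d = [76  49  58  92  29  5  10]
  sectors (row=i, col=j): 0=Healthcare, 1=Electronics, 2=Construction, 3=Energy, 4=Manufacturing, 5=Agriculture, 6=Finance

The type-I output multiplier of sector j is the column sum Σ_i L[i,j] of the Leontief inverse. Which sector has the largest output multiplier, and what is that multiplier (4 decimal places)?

Energy (1.9508)

Form M = I − A:
  [  0.89   -0.05   -0.01   -0.09   -0.09   -0.07   -0.07]
  [ -0.08    0.98   -0.02   -0.08   -0.07   -0.10   -0.09]
  [ -0.08   -0.03    0.89   -0.11   -0.11   -0.04   -0.03]
  [ -0.04   -0.11   -0.03    0.91   -0.04   -0.05   -0.11]
  [ -0.02   -0.08   -0.08   -0.06    0.94   -0.07   -0.09]
  [ -0.05   -0.01   -0.08   -0.02   -0.02    0.95   -0.10]
  [ -0.10   -0.03   -0.09   -0.07   -0.09   -0.06    0.99]
Leontief inverse L = M⁻¹:
  [  1.1703    0.0965    0.0591    0.1545    0.1485    0.1266    0.1368]
  [  0.1360    1.0612    0.0698    0.1382    0.1237    0.1505    0.1500]
  [  0.1411    0.0819    1.1677    0.1836    0.1756    0.0970    0.0990]
  [  0.0999    0.1513    0.0789    1.1535    0.0978    0.1053    0.1709]
  [  0.0768    0.1187    0.1340    0.1220    1.1176    0.1219    0.1477]
  [  0.0949    0.0365    0.1213    0.0659    0.0650    1.0855    0.1366]
  [  0.1550    0.0730    0.1394    0.1331    0.1472    0.1105    1.0713]
Total output x = L · d:
  x_0 = 1.1703·76 + 0.0965·49 + 0.0591·58 + 0.1545·92 + 0.1485·29 + 0.1266·5 + 0.1368·10 = 117.6165
  x_1 = 0.1360·76 + 1.0612·49 + 0.0698·58 + 0.1382·92 + 0.1237·29 + 0.1505·5 + 0.1500·10 = 84.9366
  x_2 = 0.1411·76 + 0.0819·49 + 1.1677·58 + 0.1836·92 + 0.1756·29 + 0.0970·5 + 0.0990·10 = 105.9281
  x_3 = 0.0999·76 + 0.1513·49 + 0.0789·58 + 1.1535·92 + 0.0978·29 + 0.1053·5 + 0.1709·10 = 130.7742
  x_4 = 0.0768·76 + 0.1187·49 + 0.1340·58 + 0.1220·92 + 1.1176·29 + 0.1219·5 + 0.1477·10 = 65.1410
  x_5 = 0.0949·76 + 0.0365·49 + 0.1213·58 + 0.0659·92 + 0.0650·29 + 1.0855·5 + 0.1366·10 = 30.7839
  x_6 = 0.1550·76 + 0.0730·49 + 0.1394·58 + 0.1331·92 + 0.1472·29 + 0.1105·5 + 1.0713·10 = 51.2194
Output multipliers (column sums of L):
  Healthcare: 1.8739
  Electronics: 1.6191
  Construction: 1.7703
  Energy: 1.9508
  Manufacturing: 1.8753
  Agriculture: 1.7973
  Finance: 1.9122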